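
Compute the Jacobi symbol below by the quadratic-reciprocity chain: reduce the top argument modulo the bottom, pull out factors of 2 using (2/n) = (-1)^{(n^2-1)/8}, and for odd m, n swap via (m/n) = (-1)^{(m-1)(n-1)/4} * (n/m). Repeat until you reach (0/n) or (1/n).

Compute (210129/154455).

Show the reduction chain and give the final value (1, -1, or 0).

(210129/154455): 210129 mod 154455 = 55674, so (210129/154455) = (55674/154455)
factor out 2^1: 55674 = 2^1·27837; with 154455 mod 8 = 7, (2/154455) = +1; sign now +1; continue with (27837/154455)
flip (27837/154455) -> (154455/27837): both odd, 27837 mod 4 = 1, 154455 mod 4 = 3, so the flip contributes +1; sign now +1
(154455/27837): 154455 mod 27837 = 15270, so (154455/27837) = (15270/27837)
factor out 2^1: 15270 = 2^1·7635; with 27837 mod 8 = 5, (2/27837) = -1; sign now -1; continue with (7635/27837)
flip (7635/27837) -> (27837/7635): both odd, 7635 mod 4 = 3, 27837 mod 4 = 1, so the flip contributes +1; sign now -1
(27837/7635): 27837 mod 7635 = 4932, so (27837/7635) = (4932/7635)
factor out 2^2: 4932 = 2^2·1233; with 7635 mod 8 = 3, (2/7635) = -1; sign now -1; continue with (1233/7635)
flip (1233/7635) -> (7635/1233): both odd, 1233 mod 4 = 1, 7635 mod 4 = 3, so the flip contributes +1; sign now -1
(7635/1233): 7635 mod 1233 = 237, so (7635/1233) = (237/1233)
flip (237/1233) -> (1233/237): both odd, 237 mod 4 = 1, 1233 mod 4 = 1, so the flip contributes +1; sign now -1
(1233/237): 1233 mod 237 = 48, so (1233/237) = (48/237)
factor out 2^4: 48 = 2^4·3; with 237 mod 8 = 5, (2/237) = -1; sign now -1; continue with (3/237)
flip (3/237) -> (237/3): both odd, 3 mod 4 = 3, 237 mod 4 = 1, so the flip contributes +1; sign now -1
(237/3): 237 mod 3 = 0, so (237/3) = (0/3)
reached (0/3); gcd(a, n) > 1, so (0/3) = 0 and the symbol is 0

0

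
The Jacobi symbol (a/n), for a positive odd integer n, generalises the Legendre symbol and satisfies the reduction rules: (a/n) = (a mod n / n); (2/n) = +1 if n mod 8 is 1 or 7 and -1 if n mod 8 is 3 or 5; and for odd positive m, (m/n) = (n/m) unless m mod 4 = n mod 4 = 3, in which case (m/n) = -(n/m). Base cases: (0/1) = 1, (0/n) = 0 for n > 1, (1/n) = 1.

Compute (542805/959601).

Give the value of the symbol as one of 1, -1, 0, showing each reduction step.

0

flip (542805/959601) -> (959601/542805): both odd, 542805 mod 4 = 1, 959601 mod 4 = 1, so the flip contributes +1; sign now +1
(959601/542805): 959601 mod 542805 = 416796, so (959601/542805) = (416796/542805)
factor out 2^2: 416796 = 2^2·104199; with 542805 mod 8 = 5, (2/542805) = -1; sign now +1; continue with (104199/542805)
flip (104199/542805) -> (542805/104199): both odd, 104199 mod 4 = 3, 542805 mod 4 = 1, so the flip contributes +1; sign now +1
(542805/104199): 542805 mod 104199 = 21810, so (542805/104199) = (21810/104199)
factor out 2^1: 21810 = 2^1·10905; with 104199 mod 8 = 7, (2/104199) = +1; sign now +1; continue with (10905/104199)
flip (10905/104199) -> (104199/10905): both odd, 10905 mod 4 = 1, 104199 mod 4 = 3, so the flip contributes +1; sign now +1
(104199/10905): 104199 mod 10905 = 6054, so (104199/10905) = (6054/10905)
factor out 2^1: 6054 = 2^1·3027; with 10905 mod 8 = 1, (2/10905) = +1; sign now +1; continue with (3027/10905)
flip (3027/10905) -> (10905/3027): both odd, 3027 mod 4 = 3, 10905 mod 4 = 1, so the flip contributes +1; sign now +1
(10905/3027): 10905 mod 3027 = 1824, so (10905/3027) = (1824/3027)
factor out 2^5: 1824 = 2^5·57; with 3027 mod 8 = 3, (2/3027) = -1; sign now -1; continue with (57/3027)
flip (57/3027) -> (3027/57): both odd, 57 mod 4 = 1, 3027 mod 4 = 3, so the flip contributes +1; sign now -1
(3027/57): 3027 mod 57 = 6, so (3027/57) = (6/57)
factor out 2^1: 6 = 2^1·3; with 57 mod 8 = 1, (2/57) = +1; sign now -1; continue with (3/57)
flip (3/57) -> (57/3): both odd, 3 mod 4 = 3, 57 mod 4 = 1, so the flip contributes +1; sign now -1
(57/3): 57 mod 3 = 0, so (57/3) = (0/3)
reached (0/3); gcd(a, n) > 1, so (0/3) = 0 and the symbol is 0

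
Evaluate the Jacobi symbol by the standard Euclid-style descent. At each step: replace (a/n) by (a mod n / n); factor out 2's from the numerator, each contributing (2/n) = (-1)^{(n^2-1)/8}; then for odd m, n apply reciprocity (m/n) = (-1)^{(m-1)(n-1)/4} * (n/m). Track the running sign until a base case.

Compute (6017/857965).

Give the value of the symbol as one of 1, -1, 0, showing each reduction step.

1

reciprocity: (6017/857965) = +1·(857965/6017) since 6017 mod 4 = 1, 857965 mod 4 = 1; sign now +1
(857965/6017) = (3551/6017)   [reduce mod 6017]
reciprocity: (3551/6017) = +1·(6017/3551) since 3551 mod 4 = 3, 6017 mod 4 = 1; sign now +1
(6017/3551) = (2466/3551)   [reduce mod 3551]
2466 = 2^1·1233; (2/3551) = +1 since 3551 mod 8 = 7, so (2466/3551) = (+1)^1·(1233/3551); sign now +1
reciprocity: (1233/3551) = +1·(3551/1233) since 1233 mod 4 = 1, 3551 mod 4 = 3; sign now +1
(3551/1233) = (1085/1233)   [reduce mod 1233]
reciprocity: (1085/1233) = +1·(1233/1085) since 1085 mod 4 = 1, 1233 mod 4 = 1; sign now +1
(1233/1085) = (148/1085)   [reduce mod 1085]
148 = 2^2·37; (2/1085) = -1 since 1085 mod 8 = 5, so (148/1085) = (-1)^2·(37/1085); sign now +1
reciprocity: (37/1085) = +1·(1085/37) since 37 mod 4 = 1, 1085 mod 4 = 1; sign now +1
(1085/37) = (12/37)   [reduce mod 37]
12 = 2^2·3; (2/37) = -1 since 37 mod 8 = 5, so (12/37) = (-1)^2·(3/37); sign now +1
reciprocity: (3/37) = +1·(37/3) since 3 mod 4 = 3, 37 mod 4 = 1; sign now +1
(37/3) = (1/3)   [reduce mod 3]
(1/3) = 1; final value = sign = +1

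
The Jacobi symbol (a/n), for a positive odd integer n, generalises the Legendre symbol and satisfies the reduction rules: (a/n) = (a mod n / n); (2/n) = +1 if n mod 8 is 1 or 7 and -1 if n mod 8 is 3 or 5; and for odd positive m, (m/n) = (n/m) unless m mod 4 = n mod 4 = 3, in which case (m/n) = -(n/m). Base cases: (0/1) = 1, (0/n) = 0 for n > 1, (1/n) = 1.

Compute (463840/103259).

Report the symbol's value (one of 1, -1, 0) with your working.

0

(463840/103259) = (50804/103259)   [reduce mod 103259]
50804 = 2^2·12701; (2/103259) = -1 since 103259 mod 8 = 3, so (50804/103259) = (-1)^2·(12701/103259); sign now +1
reciprocity: (12701/103259) = +1·(103259/12701) since 12701 mod 4 = 1, 103259 mod 4 = 3; sign now +1
(103259/12701) = (1651/12701)   [reduce mod 12701]
reciprocity: (1651/12701) = +1·(12701/1651) since 1651 mod 4 = 3, 12701 mod 4 = 1; sign now +1
(12701/1651) = (1144/1651)   [reduce mod 1651]
1144 = 2^3·143; (2/1651) = -1 since 1651 mod 8 = 3, so (1144/1651) = (-1)^3·(143/1651); sign now -1
reciprocity: (143/1651) = -1·(1651/143) since 143 mod 4 = 3, 1651 mod 4 = 3; sign now +1
(1651/143) = (78/143)   [reduce mod 143]
78 = 2^1·39; (2/143) = +1 since 143 mod 8 = 7, so (78/143) = (+1)^1·(39/143); sign now +1
reciprocity: (39/143) = -1·(143/39) since 39 mod 4 = 3, 143 mod 4 = 3; sign now -1
(143/39) = (26/39)   [reduce mod 39]
26 = 2^1·13; (2/39) = +1 since 39 mod 8 = 7, so (26/39) = (+1)^1·(13/39); sign now -1
reciprocity: (13/39) = +1·(39/13) since 13 mod 4 = 1, 39 mod 4 = 3; sign now -1
(39/13) = (0/13)   [reduce mod 13]
(0/13) = 0   [gcd(a, n) > 1]; final value = 0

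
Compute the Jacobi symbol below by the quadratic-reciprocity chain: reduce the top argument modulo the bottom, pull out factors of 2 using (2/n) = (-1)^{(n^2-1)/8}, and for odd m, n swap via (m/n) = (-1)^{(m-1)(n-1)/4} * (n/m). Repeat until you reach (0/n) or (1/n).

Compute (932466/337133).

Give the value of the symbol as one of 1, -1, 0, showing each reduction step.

(932466/337133) = (258200/337133)   [reduce mod 337133]
258200 = 2^3·32275; (2/337133) = -1 since 337133 mod 8 = 5, so (258200/337133) = (-1)^3·(32275/337133); sign now -1
reciprocity: (32275/337133) = +1·(337133/32275) since 32275 mod 4 = 3, 337133 mod 4 = 1; sign now -1
(337133/32275) = (14383/32275)   [reduce mod 32275]
reciprocity: (14383/32275) = -1·(32275/14383) since 14383 mod 4 = 3, 32275 mod 4 = 3; sign now +1
(32275/14383) = (3509/14383)   [reduce mod 14383]
reciprocity: (3509/14383) = +1·(14383/3509) since 3509 mod 4 = 1, 14383 mod 4 = 3; sign now +1
(14383/3509) = (347/3509)   [reduce mod 3509]
reciprocity: (347/3509) = +1·(3509/347) since 347 mod 4 = 3, 3509 mod 4 = 1; sign now +1
(3509/347) = (39/347)   [reduce mod 347]
reciprocity: (39/347) = -1·(347/39) since 39 mod 4 = 3, 347 mod 4 = 3; sign now -1
(347/39) = (35/39)   [reduce mod 39]
reciprocity: (35/39) = -1·(39/35) since 35 mod 4 = 3, 39 mod 4 = 3; sign now +1
(39/35) = (4/35)   [reduce mod 35]
4 = 2^2·1; (2/35) = -1 since 35 mod 8 = 3, so (4/35) = (-1)^2·(1/35); sign now +1
(1/35) = 1; final value = sign = +1

1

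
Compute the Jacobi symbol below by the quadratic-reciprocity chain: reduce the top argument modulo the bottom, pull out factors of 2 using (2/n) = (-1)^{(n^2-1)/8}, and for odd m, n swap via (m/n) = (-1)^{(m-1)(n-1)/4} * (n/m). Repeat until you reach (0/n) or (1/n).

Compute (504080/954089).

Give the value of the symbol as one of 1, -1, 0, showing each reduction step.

1

factor out 2^4: 504080 = 2^4·31505; with 954089 mod 8 = 1, (2/954089) = +1; sign now +1; continue with (31505/954089)
flip (31505/954089) -> (954089/31505): both odd, 31505 mod 4 = 1, 954089 mod 4 = 1, so the flip contributes +1; sign now +1
(954089/31505): 954089 mod 31505 = 8939, so (954089/31505) = (8939/31505)
flip (8939/31505) -> (31505/8939): both odd, 8939 mod 4 = 3, 31505 mod 4 = 1, so the flip contributes +1; sign now +1
(31505/8939): 31505 mod 8939 = 4688, so (31505/8939) = (4688/8939)
factor out 2^4: 4688 = 2^4·293; with 8939 mod 8 = 3, (2/8939) = -1; sign now +1; continue with (293/8939)
flip (293/8939) -> (8939/293): both odd, 293 mod 4 = 1, 8939 mod 4 = 3, so the flip contributes +1; sign now +1
(8939/293): 8939 mod 293 = 149, so (8939/293) = (149/293)
flip (149/293) -> (293/149): both odd, 149 mod 4 = 1, 293 mod 4 = 1, so the flip contributes +1; sign now +1
(293/149): 293 mod 149 = 144, so (293/149) = (144/149)
factor out 2^4: 144 = 2^4·9; with 149 mod 8 = 5, (2/149) = -1; sign now +1; continue with (9/149)
flip (9/149) -> (149/9): both odd, 9 mod 4 = 1, 149 mod 4 = 1, so the flip contributes +1; sign now +1
(149/9): 149 mod 9 = 5, so (149/9) = (5/9)
flip (5/9) -> (9/5): both odd, 5 mod 4 = 1, 9 mod 4 = 1, so the flip contributes +1; sign now +1
(9/5): 9 mod 5 = 4, so (9/5) = (4/5)
factor out 2^2: 4 = 2^2·1; with 5 mod 8 = 5, (2/5) = -1; sign now +1; continue with (1/5)
reached (1/5) = 1, so the symbol is +1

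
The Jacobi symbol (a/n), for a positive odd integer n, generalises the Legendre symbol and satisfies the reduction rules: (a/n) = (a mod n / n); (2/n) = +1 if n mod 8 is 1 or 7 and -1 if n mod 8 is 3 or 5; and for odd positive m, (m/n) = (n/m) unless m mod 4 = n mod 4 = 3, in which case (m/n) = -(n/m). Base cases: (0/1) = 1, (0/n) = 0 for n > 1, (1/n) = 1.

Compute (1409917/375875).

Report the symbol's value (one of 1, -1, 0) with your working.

1

(1409917/375875) = (282292/375875)   [reduce mod 375875]
282292 = 2^2·70573; (2/375875) = -1 since 375875 mod 8 = 3, so (282292/375875) = (-1)^2·(70573/375875); sign now +1
reciprocity: (70573/375875) = +1·(375875/70573) since 70573 mod 4 = 1, 375875 mod 4 = 3; sign now +1
(375875/70573) = (23010/70573)   [reduce mod 70573]
23010 = 2^1·11505; (2/70573) = -1 since 70573 mod 8 = 5, so (23010/70573) = (-1)^1·(11505/70573); sign now -1
reciprocity: (11505/70573) = +1·(70573/11505) since 11505 mod 4 = 1, 70573 mod 4 = 1; sign now -1
(70573/11505) = (1543/11505)   [reduce mod 11505]
reciprocity: (1543/11505) = +1·(11505/1543) since 1543 mod 4 = 3, 11505 mod 4 = 1; sign now -1
(11505/1543) = (704/1543)   [reduce mod 1543]
704 = 2^6·11; (2/1543) = +1 since 1543 mod 8 = 7, so (704/1543) = (+1)^6·(11/1543); sign now -1
reciprocity: (11/1543) = -1·(1543/11) since 11 mod 4 = 3, 1543 mod 4 = 3; sign now +1
(1543/11) = (3/11)   [reduce mod 11]
reciprocity: (3/11) = -1·(11/3) since 3 mod 4 = 3, 11 mod 4 = 3; sign now -1
(11/3) = (2/3)   [reduce mod 3]
2 = 2^1·1; (2/3) = -1 since 3 mod 8 = 3, so (2/3) = (-1)^1·(1/3); sign now +1
(1/3) = 1; final value = sign = +1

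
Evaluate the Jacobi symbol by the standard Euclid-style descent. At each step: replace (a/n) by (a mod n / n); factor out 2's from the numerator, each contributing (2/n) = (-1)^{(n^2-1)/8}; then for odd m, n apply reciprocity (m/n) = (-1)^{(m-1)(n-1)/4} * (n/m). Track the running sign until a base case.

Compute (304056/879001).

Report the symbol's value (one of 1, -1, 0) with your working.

304056 = 2^3·38007; (2/879001) = +1 since 879001 mod 8 = 1, so (304056/879001) = (+1)^3·(38007/879001); sign now +1
reciprocity: (38007/879001) = +1·(879001/38007) since 38007 mod 4 = 3, 879001 mod 4 = 1; sign now +1
(879001/38007) = (4840/38007)   [reduce mod 38007]
4840 = 2^3·605; (2/38007) = +1 since 38007 mod 8 = 7, so (4840/38007) = (+1)^3·(605/38007); sign now +1
reciprocity: (605/38007) = +1·(38007/605) since 605 mod 4 = 1, 38007 mod 4 = 3; sign now +1
(38007/605) = (497/605)   [reduce mod 605]
reciprocity: (497/605) = +1·(605/497) since 497 mod 4 = 1, 605 mod 4 = 1; sign now +1
(605/497) = (108/497)   [reduce mod 497]
108 = 2^2·27; (2/497) = +1 since 497 mod 8 = 1, so (108/497) = (+1)^2·(27/497); sign now +1
reciprocity: (27/497) = +1·(497/27) since 27 mod 4 = 3, 497 mod 4 = 1; sign now +1
(497/27) = (11/27)   [reduce mod 27]
reciprocity: (11/27) = -1·(27/11) since 11 mod 4 = 3, 27 mod 4 = 3; sign now -1
(27/11) = (5/11)   [reduce mod 11]
reciprocity: (5/11) = +1·(11/5) since 5 mod 4 = 1, 11 mod 4 = 3; sign now -1
(11/5) = (1/5)   [reduce mod 5]
(1/5) = 1; final value = sign = -1

-1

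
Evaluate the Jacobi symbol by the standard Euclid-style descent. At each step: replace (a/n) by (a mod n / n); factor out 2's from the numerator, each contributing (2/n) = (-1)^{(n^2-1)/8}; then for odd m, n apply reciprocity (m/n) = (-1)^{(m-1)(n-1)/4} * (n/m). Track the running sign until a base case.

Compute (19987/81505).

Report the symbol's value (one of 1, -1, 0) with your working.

1

flip (19987/81505) -> (81505/19987): both odd, 19987 mod 4 = 3, 81505 mod 4 = 1, so the flip contributes +1; sign now +1
(81505/19987): 81505 mod 19987 = 1557, so (81505/19987) = (1557/19987)
flip (1557/19987) -> (19987/1557): both odd, 1557 mod 4 = 1, 19987 mod 4 = 3, so the flip contributes +1; sign now +1
(19987/1557): 19987 mod 1557 = 1303, so (19987/1557) = (1303/1557)
flip (1303/1557) -> (1557/1303): both odd, 1303 mod 4 = 3, 1557 mod 4 = 1, so the flip contributes +1; sign now +1
(1557/1303): 1557 mod 1303 = 254, so (1557/1303) = (254/1303)
factor out 2^1: 254 = 2^1·127; with 1303 mod 8 = 7, (2/1303) = +1; sign now +1; continue with (127/1303)
flip (127/1303) -> (1303/127): both odd, 127 mod 4 = 3, 1303 mod 4 = 3, so the flip contributes -1; sign now -1
(1303/127): 1303 mod 127 = 33, so (1303/127) = (33/127)
flip (33/127) -> (127/33): both odd, 33 mod 4 = 1, 127 mod 4 = 3, so the flip contributes +1; sign now -1
(127/33): 127 mod 33 = 28, so (127/33) = (28/33)
factor out 2^2: 28 = 2^2·7; with 33 mod 8 = 1, (2/33) = +1; sign now -1; continue with (7/33)
flip (7/33) -> (33/7): both odd, 7 mod 4 = 3, 33 mod 4 = 1, so the flip contributes +1; sign now -1
(33/7): 33 mod 7 = 5, so (33/7) = (5/7)
flip (5/7) -> (7/5): both odd, 5 mod 4 = 1, 7 mod 4 = 3, so the flip contributes +1; sign now -1
(7/5): 7 mod 5 = 2, so (7/5) = (2/5)
factor out 2^1: 2 = 2^1·1; with 5 mod 8 = 5, (2/5) = -1; sign now +1; continue with (1/5)
reached (1/5) = 1, so the symbol is +1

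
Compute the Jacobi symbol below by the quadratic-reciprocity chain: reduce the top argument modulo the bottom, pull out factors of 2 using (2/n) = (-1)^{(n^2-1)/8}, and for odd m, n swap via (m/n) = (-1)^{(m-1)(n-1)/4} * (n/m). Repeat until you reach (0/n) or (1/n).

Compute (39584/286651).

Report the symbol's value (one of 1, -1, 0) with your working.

-1

factor out 2^5: 39584 = 2^5·1237; with 286651 mod 8 = 3, (2/286651) = -1; sign now -1; continue with (1237/286651)
flip (1237/286651) -> (286651/1237): both odd, 1237 mod 4 = 1, 286651 mod 4 = 3, so the flip contributes +1; sign now -1
(286651/1237): 286651 mod 1237 = 904, so (286651/1237) = (904/1237)
factor out 2^3: 904 = 2^3·113; with 1237 mod 8 = 5, (2/1237) = -1; sign now +1; continue with (113/1237)
flip (113/1237) -> (1237/113): both odd, 113 mod 4 = 1, 1237 mod 4 = 1, so the flip contributes +1; sign now +1
(1237/113): 1237 mod 113 = 107, so (1237/113) = (107/113)
flip (107/113) -> (113/107): both odd, 107 mod 4 = 3, 113 mod 4 = 1, so the flip contributes +1; sign now +1
(113/107): 113 mod 107 = 6, so (113/107) = (6/107)
factor out 2^1: 6 = 2^1·3; with 107 mod 8 = 3, (2/107) = -1; sign now -1; continue with (3/107)
flip (3/107) -> (107/3): both odd, 3 mod 4 = 3, 107 mod 4 = 3, so the flip contributes -1; sign now +1
(107/3): 107 mod 3 = 2, so (107/3) = (2/3)
factor out 2^1: 2 = 2^1·1; with 3 mod 8 = 3, (2/3) = -1; sign now -1; continue with (1/3)
reached (1/3) = 1, so the symbol is -1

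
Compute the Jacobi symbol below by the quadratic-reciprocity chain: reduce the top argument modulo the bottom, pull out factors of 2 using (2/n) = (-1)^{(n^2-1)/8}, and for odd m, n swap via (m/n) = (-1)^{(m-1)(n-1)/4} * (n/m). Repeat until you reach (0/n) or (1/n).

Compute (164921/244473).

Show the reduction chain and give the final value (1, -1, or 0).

-1

flip (164921/244473) -> (244473/164921): both odd, 164921 mod 4 = 1, 244473 mod 4 = 1, so the flip contributes +1; sign now +1
(244473/164921): 244473 mod 164921 = 79552, so (244473/164921) = (79552/164921)
factor out 2^6: 79552 = 2^6·1243; with 164921 mod 8 = 1, (2/164921) = +1; sign now +1; continue with (1243/164921)
flip (1243/164921) -> (164921/1243): both odd, 1243 mod 4 = 3, 164921 mod 4 = 1, so the flip contributes +1; sign now +1
(164921/1243): 164921 mod 1243 = 845, so (164921/1243) = (845/1243)
flip (845/1243) -> (1243/845): both odd, 845 mod 4 = 1, 1243 mod 4 = 3, so the flip contributes +1; sign now +1
(1243/845): 1243 mod 845 = 398, so (1243/845) = (398/845)
factor out 2^1: 398 = 2^1·199; with 845 mod 8 = 5, (2/845) = -1; sign now -1; continue with (199/845)
flip (199/845) -> (845/199): both odd, 199 mod 4 = 3, 845 mod 4 = 1, so the flip contributes +1; sign now -1
(845/199): 845 mod 199 = 49, so (845/199) = (49/199)
flip (49/199) -> (199/49): both odd, 49 mod 4 = 1, 199 mod 4 = 3, so the flip contributes +1; sign now -1
(199/49): 199 mod 49 = 3, so (199/49) = (3/49)
flip (3/49) -> (49/3): both odd, 3 mod 4 = 3, 49 mod 4 = 1, so the flip contributes +1; sign now -1
(49/3): 49 mod 3 = 1, so (49/3) = (1/3)
reached (1/3) = 1, so the symbol is -1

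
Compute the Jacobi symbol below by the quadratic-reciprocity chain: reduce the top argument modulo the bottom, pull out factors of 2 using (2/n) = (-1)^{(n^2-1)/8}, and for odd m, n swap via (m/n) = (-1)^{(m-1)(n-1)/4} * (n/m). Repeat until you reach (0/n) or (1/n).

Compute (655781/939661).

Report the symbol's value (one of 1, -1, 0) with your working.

flip (655781/939661) -> (939661/655781): both odd, 655781 mod 4 = 1, 939661 mod 4 = 1, so the flip contributes +1; sign now +1
(939661/655781): 939661 mod 655781 = 283880, so (939661/655781) = (283880/655781)
factor out 2^3: 283880 = 2^3·35485; with 655781 mod 8 = 5, (2/655781) = -1; sign now -1; continue with (35485/655781)
flip (35485/655781) -> (655781/35485): both odd, 35485 mod 4 = 1, 655781 mod 4 = 1, so the flip contributes +1; sign now -1
(655781/35485): 655781 mod 35485 = 17051, so (655781/35485) = (17051/35485)
flip (17051/35485) -> (35485/17051): both odd, 17051 mod 4 = 3, 35485 mod 4 = 1, so the flip contributes +1; sign now -1
(35485/17051): 35485 mod 17051 = 1383, so (35485/17051) = (1383/17051)
flip (1383/17051) -> (17051/1383): both odd, 1383 mod 4 = 3, 17051 mod 4 = 3, so the flip contributes -1; sign now +1
(17051/1383): 17051 mod 1383 = 455, so (17051/1383) = (455/1383)
flip (455/1383) -> (1383/455): both odd, 455 mod 4 = 3, 1383 mod 4 = 3, so the flip contributes -1; sign now -1
(1383/455): 1383 mod 455 = 18, so (1383/455) = (18/455)
factor out 2^1: 18 = 2^1·9; with 455 mod 8 = 7, (2/455) = +1; sign now -1; continue with (9/455)
flip (9/455) -> (455/9): both odd, 9 mod 4 = 1, 455 mod 4 = 3, so the flip contributes +1; sign now -1
(455/9): 455 mod 9 = 5, so (455/9) = (5/9)
flip (5/9) -> (9/5): both odd, 5 mod 4 = 1, 9 mod 4 = 1, so the flip contributes +1; sign now -1
(9/5): 9 mod 5 = 4, so (9/5) = (4/5)
factor out 2^2: 4 = 2^2·1; with 5 mod 8 = 5, (2/5) = -1; sign now -1; continue with (1/5)
reached (1/5) = 1, so the symbol is -1

-1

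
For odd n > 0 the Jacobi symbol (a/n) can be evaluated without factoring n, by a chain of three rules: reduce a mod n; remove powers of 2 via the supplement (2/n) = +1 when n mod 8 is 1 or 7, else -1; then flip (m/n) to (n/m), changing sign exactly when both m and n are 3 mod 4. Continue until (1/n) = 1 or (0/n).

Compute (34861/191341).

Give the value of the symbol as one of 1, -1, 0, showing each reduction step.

-1

reciprocity: (34861/191341) = +1·(191341/34861) since 34861 mod 4 = 1, 191341 mod 4 = 1; sign now +1
(191341/34861) = (17036/34861)   [reduce mod 34861]
17036 = 2^2·4259; (2/34861) = -1 since 34861 mod 8 = 5, so (17036/34861) = (-1)^2·(4259/34861); sign now +1
reciprocity: (4259/34861) = +1·(34861/4259) since 4259 mod 4 = 3, 34861 mod 4 = 1; sign now +1
(34861/4259) = (789/4259)   [reduce mod 4259]
reciprocity: (789/4259) = +1·(4259/789) since 789 mod 4 = 1, 4259 mod 4 = 3; sign now +1
(4259/789) = (314/789)   [reduce mod 789]
314 = 2^1·157; (2/789) = -1 since 789 mod 8 = 5, so (314/789) = (-1)^1·(157/789); sign now -1
reciprocity: (157/789) = +1·(789/157) since 157 mod 4 = 1, 789 mod 4 = 1; sign now -1
(789/157) = (4/157)   [reduce mod 157]
4 = 2^2·1; (2/157) = -1 since 157 mod 8 = 5, so (4/157) = (-1)^2·(1/157); sign now -1
(1/157) = 1; final value = sign = -1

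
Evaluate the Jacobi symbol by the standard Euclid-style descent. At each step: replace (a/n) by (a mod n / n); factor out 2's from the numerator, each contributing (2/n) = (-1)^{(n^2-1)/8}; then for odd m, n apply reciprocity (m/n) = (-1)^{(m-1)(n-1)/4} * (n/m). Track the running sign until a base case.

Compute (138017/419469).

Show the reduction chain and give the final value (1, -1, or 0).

reciprocity: (138017/419469) = +1·(419469/138017) since 138017 mod 4 = 1, 419469 mod 4 = 1; sign now +1
(419469/138017) = (5418/138017)   [reduce mod 138017]
5418 = 2^1·2709; (2/138017) = +1 since 138017 mod 8 = 1, so (5418/138017) = (+1)^1·(2709/138017); sign now +1
reciprocity: (2709/138017) = +1·(138017/2709) since 2709 mod 4 = 1, 138017 mod 4 = 1; sign now +1
(138017/2709) = (2567/2709)   [reduce mod 2709]
reciprocity: (2567/2709) = +1·(2709/2567) since 2567 mod 4 = 3, 2709 mod 4 = 1; sign now +1
(2709/2567) = (142/2567)   [reduce mod 2567]
142 = 2^1·71; (2/2567) = +1 since 2567 mod 8 = 7, so (142/2567) = (+1)^1·(71/2567); sign now +1
reciprocity: (71/2567) = -1·(2567/71) since 71 mod 4 = 3, 2567 mod 4 = 3; sign now -1
(2567/71) = (11/71)   [reduce mod 71]
reciprocity: (11/71) = -1·(71/11) since 11 mod 4 = 3, 71 mod 4 = 3; sign now +1
(71/11) = (5/11)   [reduce mod 11]
reciprocity: (5/11) = +1·(11/5) since 5 mod 4 = 1, 11 mod 4 = 3; sign now +1
(11/5) = (1/5)   [reduce mod 5]
(1/5) = 1; final value = sign = +1

1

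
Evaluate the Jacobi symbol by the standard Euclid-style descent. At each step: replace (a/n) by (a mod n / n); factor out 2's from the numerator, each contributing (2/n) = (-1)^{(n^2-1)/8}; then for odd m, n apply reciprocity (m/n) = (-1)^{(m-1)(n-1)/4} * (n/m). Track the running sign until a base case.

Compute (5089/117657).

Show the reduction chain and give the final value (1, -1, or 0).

reciprocity: (5089/117657) = +1·(117657/5089) since 5089 mod 4 = 1, 117657 mod 4 = 1; sign now +1
(117657/5089) = (610/5089)   [reduce mod 5089]
610 = 2^1·305; (2/5089) = +1 since 5089 mod 8 = 1, so (610/5089) = (+1)^1·(305/5089); sign now +1
reciprocity: (305/5089) = +1·(5089/305) since 305 mod 4 = 1, 5089 mod 4 = 1; sign now +1
(5089/305) = (209/305)   [reduce mod 305]
reciprocity: (209/305) = +1·(305/209) since 209 mod 4 = 1, 305 mod 4 = 1; sign now +1
(305/209) = (96/209)   [reduce mod 209]
96 = 2^5·3; (2/209) = +1 since 209 mod 8 = 1, so (96/209) = (+1)^5·(3/209); sign now +1
reciprocity: (3/209) = +1·(209/3) since 3 mod 4 = 3, 209 mod 4 = 1; sign now +1
(209/3) = (2/3)   [reduce mod 3]
2 = 2^1·1; (2/3) = -1 since 3 mod 8 = 3, so (2/3) = (-1)^1·(1/3); sign now -1
(1/3) = 1; final value = sign = -1

-1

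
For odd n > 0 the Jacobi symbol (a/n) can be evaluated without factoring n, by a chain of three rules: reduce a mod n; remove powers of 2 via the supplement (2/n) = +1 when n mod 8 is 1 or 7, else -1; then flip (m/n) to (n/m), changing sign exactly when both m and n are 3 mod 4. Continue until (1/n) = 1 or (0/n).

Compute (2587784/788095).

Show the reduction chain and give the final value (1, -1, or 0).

(2587784/788095) = (223499/788095)   [reduce mod 788095]
reciprocity: (223499/788095) = -1·(788095/223499) since 223499 mod 4 = 3, 788095 mod 4 = 3; sign now -1
(788095/223499) = (117598/223499)   [reduce mod 223499]
117598 = 2^1·58799; (2/223499) = -1 since 223499 mod 8 = 3, so (117598/223499) = (-1)^1·(58799/223499); sign now +1
reciprocity: (58799/223499) = -1·(223499/58799) since 58799 mod 4 = 3, 223499 mod 4 = 3; sign now -1
(223499/58799) = (47102/58799)   [reduce mod 58799]
47102 = 2^1·23551; (2/58799) = +1 since 58799 mod 8 = 7, so (47102/58799) = (+1)^1·(23551/58799); sign now -1
reciprocity: (23551/58799) = -1·(58799/23551) since 23551 mod 4 = 3, 58799 mod 4 = 3; sign now +1
(58799/23551) = (11697/23551)   [reduce mod 23551]
reciprocity: (11697/23551) = +1·(23551/11697) since 11697 mod 4 = 1, 23551 mod 4 = 3; sign now +1
(23551/11697) = (157/11697)   [reduce mod 11697]
reciprocity: (157/11697) = +1·(11697/157) since 157 mod 4 = 1, 11697 mod 4 = 1; sign now +1
(11697/157) = (79/157)   [reduce mod 157]
reciprocity: (79/157) = +1·(157/79) since 79 mod 4 = 3, 157 mod 4 = 1; sign now +1
(157/79) = (78/79)   [reduce mod 79]
78 = 2^1·39; (2/79) = +1 since 79 mod 8 = 7, so (78/79) = (+1)^1·(39/79); sign now +1
reciprocity: (39/79) = -1·(79/39) since 39 mod 4 = 3, 79 mod 4 = 3; sign now -1
(79/39) = (1/39)   [reduce mod 39]
(1/39) = 1; final value = sign = -1

-1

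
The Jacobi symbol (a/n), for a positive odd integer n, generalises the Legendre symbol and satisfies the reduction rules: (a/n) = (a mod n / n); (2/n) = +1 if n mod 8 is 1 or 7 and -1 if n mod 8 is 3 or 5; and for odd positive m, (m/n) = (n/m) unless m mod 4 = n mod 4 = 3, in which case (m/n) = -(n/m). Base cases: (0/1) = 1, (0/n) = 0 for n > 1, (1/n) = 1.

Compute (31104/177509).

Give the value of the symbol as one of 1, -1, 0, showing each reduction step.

factor out 2^7: 31104 = 2^7·243; with 177509 mod 8 = 5, (2/177509) = -1; sign now -1; continue with (243/177509)
flip (243/177509) -> (177509/243): both odd, 243 mod 4 = 3, 177509 mod 4 = 1, so the flip contributes +1; sign now -1
(177509/243): 177509 mod 243 = 119, so (177509/243) = (119/243)
flip (119/243) -> (243/119): both odd, 119 mod 4 = 3, 243 mod 4 = 3, so the flip contributes -1; sign now +1
(243/119): 243 mod 119 = 5, so (243/119) = (5/119)
flip (5/119) -> (119/5): both odd, 5 mod 4 = 1, 119 mod 4 = 3, so the flip contributes +1; sign now +1
(119/5): 119 mod 5 = 4, so (119/5) = (4/5)
factor out 2^2: 4 = 2^2·1; with 5 mod 8 = 5, (2/5) = -1; sign now +1; continue with (1/5)
reached (1/5) = 1, so the symbol is +1

1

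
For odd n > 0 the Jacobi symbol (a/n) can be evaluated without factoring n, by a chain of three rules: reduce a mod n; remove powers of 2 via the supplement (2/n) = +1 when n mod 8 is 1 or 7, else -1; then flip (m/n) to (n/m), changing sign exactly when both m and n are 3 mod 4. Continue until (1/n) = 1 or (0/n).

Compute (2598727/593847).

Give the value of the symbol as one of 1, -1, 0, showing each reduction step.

1

(2598727/593847): 2598727 mod 593847 = 223339, so (2598727/593847) = (223339/593847)
flip (223339/593847) -> (593847/223339): both odd, 223339 mod 4 = 3, 593847 mod 4 = 3, so the flip contributes -1; sign now -1
(593847/223339): 593847 mod 223339 = 147169, so (593847/223339) = (147169/223339)
flip (147169/223339) -> (223339/147169): both odd, 147169 mod 4 = 1, 223339 mod 4 = 3, so the flip contributes +1; sign now -1
(223339/147169): 223339 mod 147169 = 76170, so (223339/147169) = (76170/147169)
factor out 2^1: 76170 = 2^1·38085; with 147169 mod 8 = 1, (2/147169) = +1; sign now -1; continue with (38085/147169)
flip (38085/147169) -> (147169/38085): both odd, 38085 mod 4 = 1, 147169 mod 4 = 1, so the flip contributes +1; sign now -1
(147169/38085): 147169 mod 38085 = 32914, so (147169/38085) = (32914/38085)
factor out 2^1: 32914 = 2^1·16457; with 38085 mod 8 = 5, (2/38085) = -1; sign now +1; continue with (16457/38085)
flip (16457/38085) -> (38085/16457): both odd, 16457 mod 4 = 1, 38085 mod 4 = 1, so the flip contributes +1; sign now +1
(38085/16457): 38085 mod 16457 = 5171, so (38085/16457) = (5171/16457)
flip (5171/16457) -> (16457/5171): both odd, 5171 mod 4 = 3, 16457 mod 4 = 1, so the flip contributes +1; sign now +1
(16457/5171): 16457 mod 5171 = 944, so (16457/5171) = (944/5171)
factor out 2^4: 944 = 2^4·59; with 5171 mod 8 = 3, (2/5171) = -1; sign now +1; continue with (59/5171)
flip (59/5171) -> (5171/59): both odd, 59 mod 4 = 3, 5171 mod 4 = 3, so the flip contributes -1; sign now -1
(5171/59): 5171 mod 59 = 38, so (5171/59) = (38/59)
factor out 2^1: 38 = 2^1·19; with 59 mod 8 = 3, (2/59) = -1; sign now +1; continue with (19/59)
flip (19/59) -> (59/19): both odd, 19 mod 4 = 3, 59 mod 4 = 3, so the flip contributes -1; sign now -1
(59/19): 59 mod 19 = 2, so (59/19) = (2/19)
factor out 2^1: 2 = 2^1·1; with 19 mod 8 = 3, (2/19) = -1; sign now +1; continue with (1/19)
reached (1/19) = 1, so the symbol is +1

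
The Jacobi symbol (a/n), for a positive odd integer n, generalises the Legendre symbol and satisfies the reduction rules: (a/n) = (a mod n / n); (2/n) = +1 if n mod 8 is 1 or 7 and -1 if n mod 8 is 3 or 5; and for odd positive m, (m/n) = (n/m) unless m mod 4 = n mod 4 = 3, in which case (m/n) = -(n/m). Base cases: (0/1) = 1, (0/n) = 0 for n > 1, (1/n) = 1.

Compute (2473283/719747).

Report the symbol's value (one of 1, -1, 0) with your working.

1

(2473283/719747): 2473283 mod 719747 = 314042, so (2473283/719747) = (314042/719747)
factor out 2^1: 314042 = 2^1·157021; with 719747 mod 8 = 3, (2/719747) = -1; sign now -1; continue with (157021/719747)
flip (157021/719747) -> (719747/157021): both odd, 157021 mod 4 = 1, 719747 mod 4 = 3, so the flip contributes +1; sign now -1
(719747/157021): 719747 mod 157021 = 91663, so (719747/157021) = (91663/157021)
flip (91663/157021) -> (157021/91663): both odd, 91663 mod 4 = 3, 157021 mod 4 = 1, so the flip contributes +1; sign now -1
(157021/91663): 157021 mod 91663 = 65358, so (157021/91663) = (65358/91663)
factor out 2^1: 65358 = 2^1·32679; with 91663 mod 8 = 7, (2/91663) = +1; sign now -1; continue with (32679/91663)
flip (32679/91663) -> (91663/32679): both odd, 32679 mod 4 = 3, 91663 mod 4 = 3, so the flip contributes -1; sign now +1
(91663/32679): 91663 mod 32679 = 26305, so (91663/32679) = (26305/32679)
flip (26305/32679) -> (32679/26305): both odd, 26305 mod 4 = 1, 32679 mod 4 = 3, so the flip contributes +1; sign now +1
(32679/26305): 32679 mod 26305 = 6374, so (32679/26305) = (6374/26305)
factor out 2^1: 6374 = 2^1·3187; with 26305 mod 8 = 1, (2/26305) = +1; sign now +1; continue with (3187/26305)
flip (3187/26305) -> (26305/3187): both odd, 3187 mod 4 = 3, 26305 mod 4 = 1, so the flip contributes +1; sign now +1
(26305/3187): 26305 mod 3187 = 809, so (26305/3187) = (809/3187)
flip (809/3187) -> (3187/809): both odd, 809 mod 4 = 1, 3187 mod 4 = 3, so the flip contributes +1; sign now +1
(3187/809): 3187 mod 809 = 760, so (3187/809) = (760/809)
factor out 2^3: 760 = 2^3·95; with 809 mod 8 = 1, (2/809) = +1; sign now +1; continue with (95/809)
flip (95/809) -> (809/95): both odd, 95 mod 4 = 3, 809 mod 4 = 1, so the flip contributes +1; sign now +1
(809/95): 809 mod 95 = 49, so (809/95) = (49/95)
flip (49/95) -> (95/49): both odd, 49 mod 4 = 1, 95 mod 4 = 3, so the flip contributes +1; sign now +1
(95/49): 95 mod 49 = 46, so (95/49) = (46/49)
factor out 2^1: 46 = 2^1·23; with 49 mod 8 = 1, (2/49) = +1; sign now +1; continue with (23/49)
flip (23/49) -> (49/23): both odd, 23 mod 4 = 3, 49 mod 4 = 1, so the flip contributes +1; sign now +1
(49/23): 49 mod 23 = 3, so (49/23) = (3/23)
flip (3/23) -> (23/3): both odd, 3 mod 4 = 3, 23 mod 4 = 3, so the flip contributes -1; sign now -1
(23/3): 23 mod 3 = 2, so (23/3) = (2/3)
factor out 2^1: 2 = 2^1·1; with 3 mod 8 = 3, (2/3) = -1; sign now +1; continue with (1/3)
reached (1/3) = 1, so the symbol is +1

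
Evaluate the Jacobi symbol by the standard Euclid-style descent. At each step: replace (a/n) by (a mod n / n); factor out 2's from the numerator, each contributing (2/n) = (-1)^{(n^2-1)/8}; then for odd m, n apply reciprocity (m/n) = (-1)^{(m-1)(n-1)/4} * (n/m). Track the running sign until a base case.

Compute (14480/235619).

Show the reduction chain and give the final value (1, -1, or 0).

1

14480 = 2^4·905; (2/235619) = -1 since 235619 mod 8 = 3, so (14480/235619) = (-1)^4·(905/235619); sign now +1
reciprocity: (905/235619) = +1·(235619/905) since 905 mod 4 = 1, 235619 mod 4 = 3; sign now +1
(235619/905) = (319/905)   [reduce mod 905]
reciprocity: (319/905) = +1·(905/319) since 319 mod 4 = 3, 905 mod 4 = 1; sign now +1
(905/319) = (267/319)   [reduce mod 319]
reciprocity: (267/319) = -1·(319/267) since 267 mod 4 = 3, 319 mod 4 = 3; sign now -1
(319/267) = (52/267)   [reduce mod 267]
52 = 2^2·13; (2/267) = -1 since 267 mod 8 = 3, so (52/267) = (-1)^2·(13/267); sign now -1
reciprocity: (13/267) = +1·(267/13) since 13 mod 4 = 1, 267 mod 4 = 3; sign now -1
(267/13) = (7/13)   [reduce mod 13]
reciprocity: (7/13) = +1·(13/7) since 7 mod 4 = 3, 13 mod 4 = 1; sign now -1
(13/7) = (6/7)   [reduce mod 7]
6 = 2^1·3; (2/7) = +1 since 7 mod 8 = 7, so (6/7) = (+1)^1·(3/7); sign now -1
reciprocity: (3/7) = -1·(7/3) since 3 mod 4 = 3, 7 mod 4 = 3; sign now +1
(7/3) = (1/3)   [reduce mod 3]
(1/3) = 1; final value = sign = +1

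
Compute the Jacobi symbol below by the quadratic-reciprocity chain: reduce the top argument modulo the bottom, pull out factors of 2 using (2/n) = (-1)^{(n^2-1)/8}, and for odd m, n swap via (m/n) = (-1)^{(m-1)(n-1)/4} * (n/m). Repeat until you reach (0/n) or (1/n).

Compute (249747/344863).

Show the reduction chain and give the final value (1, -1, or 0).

flip (249747/344863) -> (344863/249747): both odd, 249747 mod 4 = 3, 344863 mod 4 = 3, so the flip contributes -1; sign now -1
(344863/249747): 344863 mod 249747 = 95116, so (344863/249747) = (95116/249747)
factor out 2^2: 95116 = 2^2·23779; with 249747 mod 8 = 3, (2/249747) = -1; sign now -1; continue with (23779/249747)
flip (23779/249747) -> (249747/23779): both odd, 23779 mod 4 = 3, 249747 mod 4 = 3, so the flip contributes -1; sign now +1
(249747/23779): 249747 mod 23779 = 11957, so (249747/23779) = (11957/23779)
flip (11957/23779) -> (23779/11957): both odd, 11957 mod 4 = 1, 23779 mod 4 = 3, so the flip contributes +1; sign now +1
(23779/11957): 23779 mod 11957 = 11822, so (23779/11957) = (11822/11957)
factor out 2^1: 11822 = 2^1·5911; with 11957 mod 8 = 5, (2/11957) = -1; sign now -1; continue with (5911/11957)
flip (5911/11957) -> (11957/5911): both odd, 5911 mod 4 = 3, 11957 mod 4 = 1, so the flip contributes +1; sign now -1
(11957/5911): 11957 mod 5911 = 135, so (11957/5911) = (135/5911)
flip (135/5911) -> (5911/135): both odd, 135 mod 4 = 3, 5911 mod 4 = 3, so the flip contributes -1; sign now +1
(5911/135): 5911 mod 135 = 106, so (5911/135) = (106/135)
factor out 2^1: 106 = 2^1·53; with 135 mod 8 = 7, (2/135) = +1; sign now +1; continue with (53/135)
flip (53/135) -> (135/53): both odd, 53 mod 4 = 1, 135 mod 4 = 3, so the flip contributes +1; sign now +1
(135/53): 135 mod 53 = 29, so (135/53) = (29/53)
flip (29/53) -> (53/29): both odd, 29 mod 4 = 1, 53 mod 4 = 1, so the flip contributes +1; sign now +1
(53/29): 53 mod 29 = 24, so (53/29) = (24/29)
factor out 2^3: 24 = 2^3·3; with 29 mod 8 = 5, (2/29) = -1; sign now -1; continue with (3/29)
flip (3/29) -> (29/3): both odd, 3 mod 4 = 3, 29 mod 4 = 1, so the flip contributes +1; sign now -1
(29/3): 29 mod 3 = 2, so (29/3) = (2/3)
factor out 2^1: 2 = 2^1·1; with 3 mod 8 = 3, (2/3) = -1; sign now +1; continue with (1/3)
reached (1/3) = 1, so the symbol is +1

1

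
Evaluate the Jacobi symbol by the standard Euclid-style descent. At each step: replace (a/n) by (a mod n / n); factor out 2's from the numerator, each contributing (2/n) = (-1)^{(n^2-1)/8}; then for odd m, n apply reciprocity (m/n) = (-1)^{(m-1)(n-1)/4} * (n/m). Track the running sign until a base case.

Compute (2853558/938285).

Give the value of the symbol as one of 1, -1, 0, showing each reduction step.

-1

(2853558/938285): 2853558 mod 938285 = 38703, so (2853558/938285) = (38703/938285)
flip (38703/938285) -> (938285/38703): both odd, 38703 mod 4 = 3, 938285 mod 4 = 1, so the flip contributes +1; sign now +1
(938285/38703): 938285 mod 38703 = 9413, so (938285/38703) = (9413/38703)
flip (9413/38703) -> (38703/9413): both odd, 9413 mod 4 = 1, 38703 mod 4 = 3, so the flip contributes +1; sign now +1
(38703/9413): 38703 mod 9413 = 1051, so (38703/9413) = (1051/9413)
flip (1051/9413) -> (9413/1051): both odd, 1051 mod 4 = 3, 9413 mod 4 = 1, so the flip contributes +1; sign now +1
(9413/1051): 9413 mod 1051 = 1005, so (9413/1051) = (1005/1051)
flip (1005/1051) -> (1051/1005): both odd, 1005 mod 4 = 1, 1051 mod 4 = 3, so the flip contributes +1; sign now +1
(1051/1005): 1051 mod 1005 = 46, so (1051/1005) = (46/1005)
factor out 2^1: 46 = 2^1·23; with 1005 mod 8 = 5, (2/1005) = -1; sign now -1; continue with (23/1005)
flip (23/1005) -> (1005/23): both odd, 23 mod 4 = 3, 1005 mod 4 = 1, so the flip contributes +1; sign now -1
(1005/23): 1005 mod 23 = 16, so (1005/23) = (16/23)
factor out 2^4: 16 = 2^4·1; with 23 mod 8 = 7, (2/23) = +1; sign now -1; continue with (1/23)
reached (1/23) = 1, so the symbol is -1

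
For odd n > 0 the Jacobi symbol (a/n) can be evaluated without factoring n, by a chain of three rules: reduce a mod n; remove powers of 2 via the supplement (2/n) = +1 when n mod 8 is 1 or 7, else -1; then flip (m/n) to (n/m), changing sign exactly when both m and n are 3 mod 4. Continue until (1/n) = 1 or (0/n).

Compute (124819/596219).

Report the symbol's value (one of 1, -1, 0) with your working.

-1

flip (124819/596219) -> (596219/124819): both odd, 124819 mod 4 = 3, 596219 mod 4 = 3, so the flip contributes -1; sign now -1
(596219/124819): 596219 mod 124819 = 96943, so (596219/124819) = (96943/124819)
flip (96943/124819) -> (124819/96943): both odd, 96943 mod 4 = 3, 124819 mod 4 = 3, so the flip contributes -1; sign now +1
(124819/96943): 124819 mod 96943 = 27876, so (124819/96943) = (27876/96943)
factor out 2^2: 27876 = 2^2·6969; with 96943 mod 8 = 7, (2/96943) = +1; sign now +1; continue with (6969/96943)
flip (6969/96943) -> (96943/6969): both odd, 6969 mod 4 = 1, 96943 mod 4 = 3, so the flip contributes +1; sign now +1
(96943/6969): 96943 mod 6969 = 6346, so (96943/6969) = (6346/6969)
factor out 2^1: 6346 = 2^1·3173; with 6969 mod 8 = 1, (2/6969) = +1; sign now +1; continue with (3173/6969)
flip (3173/6969) -> (6969/3173): both odd, 3173 mod 4 = 1, 6969 mod 4 = 1, so the flip contributes +1; sign now +1
(6969/3173): 6969 mod 3173 = 623, so (6969/3173) = (623/3173)
flip (623/3173) -> (3173/623): both odd, 623 mod 4 = 3, 3173 mod 4 = 1, so the flip contributes +1; sign now +1
(3173/623): 3173 mod 623 = 58, so (3173/623) = (58/623)
factor out 2^1: 58 = 2^1·29; with 623 mod 8 = 7, (2/623) = +1; sign now +1; continue with (29/623)
flip (29/623) -> (623/29): both odd, 29 mod 4 = 1, 623 mod 4 = 3, so the flip contributes +1; sign now +1
(623/29): 623 mod 29 = 14, so (623/29) = (14/29)
factor out 2^1: 14 = 2^1·7; with 29 mod 8 = 5, (2/29) = -1; sign now -1; continue with (7/29)
flip (7/29) -> (29/7): both odd, 7 mod 4 = 3, 29 mod 4 = 1, so the flip contributes +1; sign now -1
(29/7): 29 mod 7 = 1, so (29/7) = (1/7)
reached (1/7) = 1, so the symbol is -1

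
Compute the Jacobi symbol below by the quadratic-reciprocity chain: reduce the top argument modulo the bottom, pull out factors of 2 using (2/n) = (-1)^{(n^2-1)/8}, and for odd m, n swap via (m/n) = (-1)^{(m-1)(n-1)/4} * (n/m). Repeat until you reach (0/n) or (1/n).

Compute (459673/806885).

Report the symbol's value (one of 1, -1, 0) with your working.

1

flip (459673/806885) -> (806885/459673): both odd, 459673 mod 4 = 1, 806885 mod 4 = 1, so the flip contributes +1; sign now +1
(806885/459673): 806885 mod 459673 = 347212, so (806885/459673) = (347212/459673)
factor out 2^2: 347212 = 2^2·86803; with 459673 mod 8 = 1, (2/459673) = +1; sign now +1; continue with (86803/459673)
flip (86803/459673) -> (459673/86803): both odd, 86803 mod 4 = 3, 459673 mod 4 = 1, so the flip contributes +1; sign now +1
(459673/86803): 459673 mod 86803 = 25658, so (459673/86803) = (25658/86803)
factor out 2^1: 25658 = 2^1·12829; with 86803 mod 8 = 3, (2/86803) = -1; sign now -1; continue with (12829/86803)
flip (12829/86803) -> (86803/12829): both odd, 12829 mod 4 = 1, 86803 mod 4 = 3, so the flip contributes +1; sign now -1
(86803/12829): 86803 mod 12829 = 9829, so (86803/12829) = (9829/12829)
flip (9829/12829) -> (12829/9829): both odd, 9829 mod 4 = 1, 12829 mod 4 = 1, so the flip contributes +1; sign now -1
(12829/9829): 12829 mod 9829 = 3000, so (12829/9829) = (3000/9829)
factor out 2^3: 3000 = 2^3·375; with 9829 mod 8 = 5, (2/9829) = -1; sign now +1; continue with (375/9829)
flip (375/9829) -> (9829/375): both odd, 375 mod 4 = 3, 9829 mod 4 = 1, so the flip contributes +1; sign now +1
(9829/375): 9829 mod 375 = 79, so (9829/375) = (79/375)
flip (79/375) -> (375/79): both odd, 79 mod 4 = 3, 375 mod 4 = 3, so the flip contributes -1; sign now -1
(375/79): 375 mod 79 = 59, so (375/79) = (59/79)
flip (59/79) -> (79/59): both odd, 59 mod 4 = 3, 79 mod 4 = 3, so the flip contributes -1; sign now +1
(79/59): 79 mod 59 = 20, so (79/59) = (20/59)
factor out 2^2: 20 = 2^2·5; with 59 mod 8 = 3, (2/59) = -1; sign now +1; continue with (5/59)
flip (5/59) -> (59/5): both odd, 5 mod 4 = 1, 59 mod 4 = 3, so the flip contributes +1; sign now +1
(59/5): 59 mod 5 = 4, so (59/5) = (4/5)
factor out 2^2: 4 = 2^2·1; with 5 mod 8 = 5, (2/5) = -1; sign now +1; continue with (1/5)
reached (1/5) = 1, so the symbol is +1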